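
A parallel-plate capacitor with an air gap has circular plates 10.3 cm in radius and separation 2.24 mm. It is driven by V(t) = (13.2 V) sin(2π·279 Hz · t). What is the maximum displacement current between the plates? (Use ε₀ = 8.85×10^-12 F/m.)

(dE/dt)_max = V₀ω/d = 1.033×10^7 V/(m·s); ω = 2πf = 1753 rad/s.
I_d,max = ε₀ A (dE/dt)_max = (8.85×10^-12)(0.03333)(1.033×10^7) = 3.05×10^-6 A.

3.05×10^-6 A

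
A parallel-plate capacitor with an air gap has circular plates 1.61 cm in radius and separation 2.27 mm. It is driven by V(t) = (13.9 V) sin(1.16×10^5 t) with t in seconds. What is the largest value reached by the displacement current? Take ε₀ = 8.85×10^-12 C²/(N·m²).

5.12×10^-6 A

The displacement current equals the conduction current C dV/dt, which peaks at C V₀ ω.
With C = ε₀A/d = (8.85×10^-12)(8.143×10^-4)/(2.27×10^-3) = 3.175×10^-12 F and ω = 1.16×10^5 rad/s, I_d,max = (3.175×10^-12)(13.9)(1.16×10^5) = 5.12×10^-6 A.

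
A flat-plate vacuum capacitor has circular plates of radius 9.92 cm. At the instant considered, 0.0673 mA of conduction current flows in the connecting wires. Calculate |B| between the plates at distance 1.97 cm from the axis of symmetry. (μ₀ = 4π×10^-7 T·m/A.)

Between the plates the displacement current equals the wire current: I_d = 0.0673 mA = 6.73×10^-5 A.
∮B·dl = μ₀ I_d,enc with I_d,enc = I_d r²/R² = 2.654×10^-6 A; so B = μ₀ I_d,enc/(2πr) = 2.69×10^-11 T.

2.69×10^-11 T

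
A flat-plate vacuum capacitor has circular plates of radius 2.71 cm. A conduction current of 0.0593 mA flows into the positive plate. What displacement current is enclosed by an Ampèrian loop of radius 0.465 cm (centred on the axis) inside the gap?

Between the plates the displacement current equals the wire current: I_d = 0.0593 mA = 5.93×10^-5 A.
Through an area πr² the displacement current is I_d·(πr²/πR²) = I_d (r/R)² = 1.75×10^-6 A.

1.75×10^-6 A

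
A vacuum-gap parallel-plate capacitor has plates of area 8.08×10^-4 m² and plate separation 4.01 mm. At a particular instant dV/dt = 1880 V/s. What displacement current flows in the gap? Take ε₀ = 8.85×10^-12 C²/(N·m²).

3.35×10^-9 A

E = V/d so dE/dt = (dV/dt)/d = 4.688×10^5 V/(m·s), and I_d = ε₀ A dE/dt = (8.85×10^-12)(8.08×10^-4)(4.688×10^5) = 3.35×10^-9 A.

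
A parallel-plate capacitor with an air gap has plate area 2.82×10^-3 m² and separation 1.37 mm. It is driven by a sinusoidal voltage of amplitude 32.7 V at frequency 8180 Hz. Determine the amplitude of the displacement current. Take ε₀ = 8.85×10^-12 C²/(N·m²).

3.06×10^-5 A

(dE/dt)_max = V₀ω/d = 1.227×10^9 V/(m·s); ω = 2πf = 5.140×10^4 rad/s.
I_d,max = ε₀ A (dE/dt)_max = (8.85×10^-12)(2.82×10^-3)(1.227×10^9) = 3.06×10^-5 A.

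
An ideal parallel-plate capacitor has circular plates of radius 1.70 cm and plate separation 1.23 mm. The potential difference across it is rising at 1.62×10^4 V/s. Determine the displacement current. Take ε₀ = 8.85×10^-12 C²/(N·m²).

1.06×10^-7 A

The field between the plates is E = V/d, so dE/dt = (1.62×10^4)/(1.23×10^-3 m) = 1.317×10^7 V/(m·s).
I_d = ε₀ A (dE/dt) = (8.85×10^-12)(9.079×10^-4)(1.317×10^7) = 1.06×10^-7 A.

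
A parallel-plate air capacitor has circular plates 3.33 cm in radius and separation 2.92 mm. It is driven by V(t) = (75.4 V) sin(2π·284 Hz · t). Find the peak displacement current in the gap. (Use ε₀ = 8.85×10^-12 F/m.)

1.42×10^-6 A

The displacement current equals the conduction current C dV/dt, which peaks at C V₀ ω.
With C = ε₀A/d = (8.85×10^-12)(3.484×10^-3)/(2.92×10^-3) = 1.056×10^-11 F and ω = 2πf = 1784 rad/s, I_d,max = (1.056×10^-11)(75.4)(1784) = 1.42×10^-6 A.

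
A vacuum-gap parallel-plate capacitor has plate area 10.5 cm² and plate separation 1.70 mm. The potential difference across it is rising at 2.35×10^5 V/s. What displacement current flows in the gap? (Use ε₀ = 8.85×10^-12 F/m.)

1.28×10^-6 A

The field between the plates is E = V/d, so dE/dt = (2.35×10^5)/(1.70×10^-3 m) = 1.382×10^8 V/(m·s).
I_d = ε₀ A (dE/dt) = (8.85×10^-12)(1.05×10^-3)(1.382×10^8) = 1.28×10^-6 A.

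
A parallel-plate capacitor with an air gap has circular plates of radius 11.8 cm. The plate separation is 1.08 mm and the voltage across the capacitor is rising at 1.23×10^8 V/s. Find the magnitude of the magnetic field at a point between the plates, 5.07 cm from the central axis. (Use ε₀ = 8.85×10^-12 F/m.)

I_d = C dV/dt with C = ε₀πR²/d = 3.584×10^-10 F, so I_d = (3.584×10^-10)(1.23×10^8) = 0.04408 A.
An Ampèrian loop of radius r encloses a fraction (r/R)² of I_d. Then B·2πr = μ₀ I_d (r/R)², giving B = μ₀ I_d r/(2πR²) = 3.21×10^-8 T.

3.21×10^-8 T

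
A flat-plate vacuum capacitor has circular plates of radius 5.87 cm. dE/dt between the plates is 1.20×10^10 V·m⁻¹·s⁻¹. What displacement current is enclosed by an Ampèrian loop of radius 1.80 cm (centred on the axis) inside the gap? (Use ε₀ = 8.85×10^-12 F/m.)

1.08×10^-4 A

Through the whole plate area (πR² = 0.01082 m²), I_d = ε₀ πR² dE/dt = 1.149×10^-3 A.
The field is uniform, so I_d,enc = I_d (r/R)² = (1.149×10^-3)(1.80/5.87)² = 1.08×10^-4 A.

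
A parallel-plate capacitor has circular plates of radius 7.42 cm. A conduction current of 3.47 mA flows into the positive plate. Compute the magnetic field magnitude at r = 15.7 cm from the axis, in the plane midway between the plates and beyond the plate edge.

4.42×10^-9 T

No conduction current crosses the gap, so I_d there equals the 3.47×10^-3 A in the leads.
Outside the plates the loop encloses all of I_d, so B·2πr = μ₀ I_d and B = 4.42×10^-9 T.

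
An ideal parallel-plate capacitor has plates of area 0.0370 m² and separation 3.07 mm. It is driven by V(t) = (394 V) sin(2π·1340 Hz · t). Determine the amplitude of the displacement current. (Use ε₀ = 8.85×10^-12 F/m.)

3.54×10^-4 A

The displacement current equals the conduction current C dV/dt, which peaks at C V₀ ω.
With C = ε₀A/d = (8.85×10^-12)(0.0370)/(3.07×10^-3) = 1.067×10^-10 F and ω = 2πf = 8419 rad/s, I_d,max = (1.067×10^-10)(394)(8419) = 3.54×10^-4 A.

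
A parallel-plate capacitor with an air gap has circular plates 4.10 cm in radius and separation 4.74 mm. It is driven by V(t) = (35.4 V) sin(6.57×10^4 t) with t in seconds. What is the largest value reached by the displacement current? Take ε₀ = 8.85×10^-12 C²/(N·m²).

(dE/dt)_max = V₀ω/d = 4.907×10^8 V/(m·s); ω = 6.57×10^4 rad/s.
I_d,max = ε₀ A (dE/dt)_max = (8.85×10^-12)(5.281×10^-3)(4.907×10^8) = 2.29×10^-5 A.

2.29×10^-5 A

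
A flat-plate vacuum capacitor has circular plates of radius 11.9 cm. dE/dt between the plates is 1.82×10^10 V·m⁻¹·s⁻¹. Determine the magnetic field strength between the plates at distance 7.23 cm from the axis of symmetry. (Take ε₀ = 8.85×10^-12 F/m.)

I_d = ε₀ dΦ_E/dt = ε₀ πR² (dE/dt) = (8.85×10^-12)(0.04449)(1.82×10^10) = 7.166×10^-3 A through the full plate area.
An Ampèrian loop of radius r encloses a fraction (r/R)² of I_d. Then B·2πr = μ₀ I_d (r/R)², giving B = μ₀ I_d r/(2πR²) = 7.32×10^-9 T.

7.32×10^-9 T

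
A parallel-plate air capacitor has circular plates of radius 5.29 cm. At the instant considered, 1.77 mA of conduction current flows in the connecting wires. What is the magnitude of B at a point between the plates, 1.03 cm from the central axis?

1.30×10^-9 T

Between the plates the displacement current equals the wire current: I_d = 1.77 mA = 1.77×10^-3 A.
∮B·dl = μ₀ I_d,enc with I_d,enc = I_d r²/R² = 6.710×10^-5 A; so B = μ₀ I_d,enc/(2πr) = 1.30×10^-9 T.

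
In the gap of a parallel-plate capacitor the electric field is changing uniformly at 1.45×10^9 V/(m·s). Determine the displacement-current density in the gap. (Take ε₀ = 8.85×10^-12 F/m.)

J_d = ε₀ ∂E/∂t, so J_d = 0.0128 A/m².

0.0128 A/m²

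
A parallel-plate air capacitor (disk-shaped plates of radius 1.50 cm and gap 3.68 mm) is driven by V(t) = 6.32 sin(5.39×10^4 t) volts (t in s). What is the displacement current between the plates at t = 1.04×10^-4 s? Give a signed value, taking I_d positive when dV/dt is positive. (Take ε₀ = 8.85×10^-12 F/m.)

C = ε₀A/d = (8.85×10^-12)(7.069×10^-4)/(3.68×10^-3) = 1.700×10^-12 F. dV/dt = V₀ω·cos(ωt); at ωt = 5.6056 rad this factor is 0.7791.
I_d = C dV/dt = (1.700×10^-12)(6.32)(5.39×10^4)(0.7791) = 4.51×10^-7 A.

4.51×10^-7 A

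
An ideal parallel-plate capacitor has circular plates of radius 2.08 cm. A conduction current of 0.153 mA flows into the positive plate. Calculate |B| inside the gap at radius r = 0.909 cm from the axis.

Between the plates the displacement current equals the wire current: I_d = 0.153 mA = 1.53×10^-4 A.
∮B·dl = μ₀ I_d,enc with I_d,enc = I_d r²/R² = 2.922×10^-5 A; so B = μ₀ I_d,enc/(2πr) = 6.43×10^-10 T.

6.43×10^-10 T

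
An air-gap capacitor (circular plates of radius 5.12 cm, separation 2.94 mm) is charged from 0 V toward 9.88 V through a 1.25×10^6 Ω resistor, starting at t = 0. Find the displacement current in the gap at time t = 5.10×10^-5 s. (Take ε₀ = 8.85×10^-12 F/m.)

1.52×10^-6 A

With C = ε₀A/d = (8.85×10^-12)(8.235×10^-3)/(2.94×10^-3) = 2.479×10^-11 F, the time constant is τ = RC = 3.099×10^-5 s, so t/τ = 1.646 and e^(−t/τ) = 0.1928.
I_d = I_cond = (V₀/R) e^(−t/τ) = (7.904×10^-6)(0.1928) = 1.52×10^-6 A.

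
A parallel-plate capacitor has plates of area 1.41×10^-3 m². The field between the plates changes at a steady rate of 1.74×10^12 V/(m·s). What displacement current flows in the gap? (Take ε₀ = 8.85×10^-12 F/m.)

0.0217 A

With a uniform field, Φ_E = EA, so I_d = ε₀ A dE/dt = 0.0217 A.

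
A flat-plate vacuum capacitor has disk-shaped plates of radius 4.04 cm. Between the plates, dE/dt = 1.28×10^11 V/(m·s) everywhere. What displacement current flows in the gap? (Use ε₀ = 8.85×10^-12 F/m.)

5.81×10^-3 A

The displacement current is ε₀ times dΦ_E/dt = ε₀ A dE/dt = (8.85×10^-12)(5.128×10^-3)(1.28×10^11) = 5.81×10^-3 A.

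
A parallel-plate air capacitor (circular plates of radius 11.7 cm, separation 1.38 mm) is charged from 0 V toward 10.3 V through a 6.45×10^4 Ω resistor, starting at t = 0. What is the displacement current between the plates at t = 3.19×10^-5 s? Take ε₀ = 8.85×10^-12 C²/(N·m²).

C = ε₀A/d = (8.85×10^-12)(0.04301)/(1.38×10^-3) = 2.758×10^-10 F, so τ = RC = 1.779×10^-5 s.
The conduction current is I(t) = (V₀/R) e^(−t/τ), and the displacement current between the plates equals it.
t/τ = 1.793; I_d = (10.3/6.45×10^4) · e^(−1.793) = (1.597×10^-4)(0.1665) = 2.66×10^-5 A.

2.66×10^-5 A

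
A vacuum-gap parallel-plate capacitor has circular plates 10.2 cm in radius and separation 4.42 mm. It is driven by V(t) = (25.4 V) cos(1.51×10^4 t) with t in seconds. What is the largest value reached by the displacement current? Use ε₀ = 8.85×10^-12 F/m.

The displacement current equals the conduction current C dV/dt, which peaks at C V₀ ω.
With C = ε₀A/d = (8.85×10^-12)(0.03269)/(4.42×10^-3) = 6.545×10^-11 F and ω = 1.51×10^4 rad/s, I_d,max = (6.545×10^-11)(25.4)(1.51×10^4) = 2.51×10^-5 A.

2.51×10^-5 A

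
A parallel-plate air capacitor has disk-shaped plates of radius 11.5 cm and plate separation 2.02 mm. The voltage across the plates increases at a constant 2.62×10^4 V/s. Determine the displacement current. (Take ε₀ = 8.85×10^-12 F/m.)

4.77×10^-6 A

E = V/d so dE/dt = (dV/dt)/d = 1.297×10^7 V/(m·s), and I_d = ε₀ A dE/dt = (8.85×10^-12)(0.04155)(1.297×10^7) = 4.77×10^-6 A.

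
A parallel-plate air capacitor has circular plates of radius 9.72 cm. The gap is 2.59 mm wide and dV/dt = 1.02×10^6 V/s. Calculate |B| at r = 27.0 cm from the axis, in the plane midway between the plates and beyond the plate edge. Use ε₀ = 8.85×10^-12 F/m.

7.66×10^-11 T

With E = V/d, dE/dt = 3.938×10^8 V/(m·s) and πR² = 0.02968 m², giving I_d = ε₀ πR² dE/dt = 1.034×10^-4 A.
Outside the plates the loop encloses all of I_d, so B·2πr = μ₀ I_d and B = 7.66×10^-11 T.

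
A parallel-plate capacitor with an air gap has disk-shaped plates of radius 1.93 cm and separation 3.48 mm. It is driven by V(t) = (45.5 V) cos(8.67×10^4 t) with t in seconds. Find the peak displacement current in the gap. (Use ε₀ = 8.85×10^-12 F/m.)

1.17×10^-5 A

The displacement current equals the conduction current C dV/dt, which peaks at C V₀ ω.
With C = ε₀A/d = (8.85×10^-12)(1.170×10^-3)/(3.48×10^-3) = 2.975×10^-12 F and ω = 8.67×10^4 rad/s, I_d,max = (2.975×10^-12)(45.5)(8.67×10^4) = 1.17×10^-5 A.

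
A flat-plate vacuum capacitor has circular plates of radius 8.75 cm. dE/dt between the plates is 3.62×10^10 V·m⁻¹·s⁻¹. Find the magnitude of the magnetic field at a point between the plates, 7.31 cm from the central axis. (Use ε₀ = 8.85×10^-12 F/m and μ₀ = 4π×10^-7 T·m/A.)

1.47×10^-8 T

Total displacement current: I_d = ε₀(πR²)(dE/dt) = (8.85×10^-12)(0.02405)(3.62×10^10) = 7.705×10^-3 A.
For r < R the Ampère–Maxwell law gives B(2πr) = μ₀ I_d (r²/R²), so B = μ₀ I_d r/(2πR²) = (4π×10^-7)(7.705×10^-3)(0.0731)/(2π·0.0875²) = 1.47×10^-8 T.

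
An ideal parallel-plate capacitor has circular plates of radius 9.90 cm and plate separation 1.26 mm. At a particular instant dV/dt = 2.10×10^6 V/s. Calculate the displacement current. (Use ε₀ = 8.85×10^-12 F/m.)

4.54×10^-4 A

The field between the plates is E = V/d, so dE/dt = (2.10×10^6)/(1.26×10^-3 m) = 1.667×10^9 V/(m·s).
I_d = ε₀ A (dE/dt) = (8.85×10^-12)(0.03079)(1.667×10^9) = 4.54×10^-4 A.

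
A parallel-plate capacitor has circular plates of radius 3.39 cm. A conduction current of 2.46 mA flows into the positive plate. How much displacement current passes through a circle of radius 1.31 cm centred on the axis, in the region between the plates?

By continuity the displacement current in the gap matches the conduction current: I_d = 2.46×10^-3 A.
Through an area πr² the displacement current is I_d·(πr²/πR²) = I_d (r/R)² = 3.67×10^-4 A.

3.67×10^-4 A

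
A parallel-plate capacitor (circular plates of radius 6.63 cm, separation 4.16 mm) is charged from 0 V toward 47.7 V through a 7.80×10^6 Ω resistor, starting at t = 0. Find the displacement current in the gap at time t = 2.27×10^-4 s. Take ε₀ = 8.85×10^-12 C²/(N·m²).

C = ε₀A/d = (8.85×10^-12)(0.01381)/(4.16×10^-3) = 2.938×10^-11 F and τ = RC = 2.292×10^-4 s. I_d in the gap equals the RC charging current.
I_d(t) = (V₀/R) e^(−t/τ) = 6.115×10^-6 · e^(−0.9904) = 2.27×10^-6 A.

2.27×10^-6 A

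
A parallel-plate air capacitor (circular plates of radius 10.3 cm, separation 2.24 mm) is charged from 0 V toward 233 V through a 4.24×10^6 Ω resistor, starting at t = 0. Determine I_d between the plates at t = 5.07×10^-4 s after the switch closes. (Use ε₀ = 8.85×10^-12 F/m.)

C = ε₀A/d = (8.85×10^-12)(0.03333)/(2.24×10^-3) = 1.317×10^-10 F, so τ = RC = 5.584×10^-4 s.
The conduction current is I(t) = (V₀/R) e^(−t/τ), and the displacement current between the plates equals it.
t/τ = 0.9080; I_d = (233/4.24×10^6) · e^(−0.9080) = (5.495×10^-5)(0.4033) = 2.22×10^-5 A.

2.22×10^-5 A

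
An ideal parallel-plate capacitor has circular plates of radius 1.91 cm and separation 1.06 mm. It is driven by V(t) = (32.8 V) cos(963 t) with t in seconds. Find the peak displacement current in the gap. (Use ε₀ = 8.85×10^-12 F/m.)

3.02×10^-7 A

The displacement current equals the conduction current C dV/dt, which peaks at C V₀ ω.
With C = ε₀A/d = (8.85×10^-12)(1.146×10^-3)/(1.06×10^-3) = 9.568×10^-12 F and ω = 963 rad/s, I_d,max = (9.568×10^-12)(32.8)(963) = 3.02×10^-7 A.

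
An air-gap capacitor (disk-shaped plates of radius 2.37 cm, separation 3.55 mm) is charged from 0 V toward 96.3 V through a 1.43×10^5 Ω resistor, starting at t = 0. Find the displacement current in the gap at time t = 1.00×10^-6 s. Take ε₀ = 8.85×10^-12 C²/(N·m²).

C = ε₀A/d = (8.85×10^-12)(1.765×10^-3)/(3.55×10^-3) = 4.400×10^-12 F and τ = RC = 6.292×10^-7 s. I_d in the gap equals the RC charging current.
I_d(t) = (V₀/R) e^(−t/τ) = 6.734×10^-4 · e^(−1.589) = 1.37×10^-4 A.

1.37×10^-4 A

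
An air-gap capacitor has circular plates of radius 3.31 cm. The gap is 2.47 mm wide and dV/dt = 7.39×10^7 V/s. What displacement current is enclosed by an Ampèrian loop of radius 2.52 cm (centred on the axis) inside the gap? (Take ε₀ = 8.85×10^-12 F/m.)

dE/dt = (dV/dt)/d = 2.992×10^10 V/(m·s); I_d = ε₀(πR²)(dE/dt) = (8.85×10^-12)(3.442×10^-3)(2.992×10^10) = 9.114×10^-4 A.
Through an area πr² the displacement current is I_d·(πr²/πR²) = I_d (r/R)² = 5.28×10^-4 A.

5.28×10^-4 A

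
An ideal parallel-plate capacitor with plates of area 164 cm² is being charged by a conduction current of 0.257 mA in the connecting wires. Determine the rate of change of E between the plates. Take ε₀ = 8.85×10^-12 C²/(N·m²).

1.77×10^9 V/(m·s)

By continuity, I_d in the gap equals the 0.257 mA flowing in the wire.
Inverting I_d = ε₀ A dE/dt gives dE/dt = 2.57×10^-4 / (8.85×10^-12 · 0.0164) = 1.77×10^9 V/(m·s).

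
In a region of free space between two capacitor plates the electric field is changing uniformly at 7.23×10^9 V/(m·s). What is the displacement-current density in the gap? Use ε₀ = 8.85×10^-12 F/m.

0.0640 A/m²

J_d = ε₀ dE/dt = (8.85×10^-12)(7.23×10^9) = 0.0640 A/m².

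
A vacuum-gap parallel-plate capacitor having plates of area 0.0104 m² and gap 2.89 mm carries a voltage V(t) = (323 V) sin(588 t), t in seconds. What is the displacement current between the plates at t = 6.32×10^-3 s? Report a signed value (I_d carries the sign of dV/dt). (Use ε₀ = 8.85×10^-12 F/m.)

-5.08×10^-6 A

dE/dt = (V₀ω/d)·cos(ωt) with ωt = 3.71616 rad: (323)(588)(-0.8394)/(2.89×10^-3) = -5.516×10^7 V/(m·s).
I_d = ε₀ A dE/dt = (8.85×10^-12)(0.0104)(-5.516×10^7) = -5.08×10^-6 A.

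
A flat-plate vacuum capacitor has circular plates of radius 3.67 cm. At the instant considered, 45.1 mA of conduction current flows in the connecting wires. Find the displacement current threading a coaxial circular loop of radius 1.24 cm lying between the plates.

5.15×10^-3 A

Between the plates the displacement current equals the wire current: I_d = 45.1 mA = 0.0451 A.
Since J_d is uniform, the enclosed fraction is (r/R)² = 0.1142, giving I_d,enc = 5.15×10^-3 A.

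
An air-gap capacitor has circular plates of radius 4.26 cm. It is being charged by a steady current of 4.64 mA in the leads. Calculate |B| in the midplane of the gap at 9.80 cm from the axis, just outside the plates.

Between the plates the displacement current equals the wire current: I_d = 4.64 mA = 4.64×10^-3 A.
Outside the plates the loop encloses all of I_d, so B·2πr = μ₀ I_d and B = 9.47×10^-9 T.

9.47×10^-9 T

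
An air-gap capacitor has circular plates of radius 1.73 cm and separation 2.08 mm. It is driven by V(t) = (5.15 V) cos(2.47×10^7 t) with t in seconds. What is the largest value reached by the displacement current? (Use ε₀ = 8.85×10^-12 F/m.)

5.09×10^-4 A

(dE/dt)_max = V₀ω/d = 6.116×10^10 V/(m·s); ω = 2.47×10^7 rad/s.
I_d,max = ε₀ A (dE/dt)_max = (8.85×10^-12)(9.402×10^-4)(6.116×10^10) = 5.09×10^-4 A.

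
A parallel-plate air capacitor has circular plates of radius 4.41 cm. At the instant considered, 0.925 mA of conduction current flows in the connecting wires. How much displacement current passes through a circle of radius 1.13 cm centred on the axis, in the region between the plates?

6.07×10^-5 A

No conduction current crosses the gap, so I_d there equals the 9.25×10^-4 A in the leads.
Since J_d is uniform, the enclosed fraction is (r/R)² = 0.06566, giving I_d,enc = 6.07×10^-5 A.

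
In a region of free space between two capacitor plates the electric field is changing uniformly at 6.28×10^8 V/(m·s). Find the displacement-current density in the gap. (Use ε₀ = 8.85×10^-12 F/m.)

The displacement-current density is ε₀ ∂E/∂t = (8.85×10^-12)(6.28×10^8) = 5.56×10^-3 A/m².

5.56×10^-3 A/m²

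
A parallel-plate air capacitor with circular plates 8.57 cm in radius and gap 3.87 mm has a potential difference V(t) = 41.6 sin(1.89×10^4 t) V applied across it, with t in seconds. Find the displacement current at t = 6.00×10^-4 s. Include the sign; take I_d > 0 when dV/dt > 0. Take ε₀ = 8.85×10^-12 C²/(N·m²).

1.40×10^-5 A

C = ε₀A/d = (8.85×10^-12)(0.02307)/(3.87×10^-3) = 5.276×10^-11 F. dV/dt = V₀ω·cos(ωt); at ωt = 11.34 rad this factor is 0.3377.
I_d = C dV/dt = (5.276×10^-11)(41.6)(1.89×10^4)(0.3377) = 1.40×10^-5 A.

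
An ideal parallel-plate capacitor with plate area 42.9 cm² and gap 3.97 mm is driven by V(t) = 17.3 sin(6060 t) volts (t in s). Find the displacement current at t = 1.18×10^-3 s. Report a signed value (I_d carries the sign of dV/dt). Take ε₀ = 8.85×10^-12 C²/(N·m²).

dV/dt = (17.3)(6060)·cos(7.1508) = 6.779×10^4 V/s.
I_d = C dV/dt with C = ε₀A/d = (8.85×10^-12)(4.29×10^-3)/(3.97×10^-3) = 9.563×10^-12 F, so I_d = (9.563×10^-12)(6.779×10^4) = 6.48×10^-7 A.

6.48×10^-7 A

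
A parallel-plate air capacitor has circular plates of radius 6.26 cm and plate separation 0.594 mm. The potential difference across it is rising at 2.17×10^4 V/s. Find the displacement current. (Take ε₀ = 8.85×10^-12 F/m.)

3.98×10^-6 A

C = ε₀A/d = (8.85×10^-12)(0.01231)/(5.94×10^-4) = 1.834×10^-10 F.
I_d = C dV/dt = (1.834×10^-10)(2.17×10^4) = 3.98×10^-6 A.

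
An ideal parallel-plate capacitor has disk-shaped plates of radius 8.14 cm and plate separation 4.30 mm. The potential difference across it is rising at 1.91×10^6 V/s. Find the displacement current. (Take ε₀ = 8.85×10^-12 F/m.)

8.18×10^-5 A

C = ε₀A/d = (8.85×10^-12)(0.02082)/(4.30×10^-3) = 4.285×10^-11 F.
I_d = C dV/dt = (4.285×10^-11)(1.91×10^6) = 8.18×10^-5 A.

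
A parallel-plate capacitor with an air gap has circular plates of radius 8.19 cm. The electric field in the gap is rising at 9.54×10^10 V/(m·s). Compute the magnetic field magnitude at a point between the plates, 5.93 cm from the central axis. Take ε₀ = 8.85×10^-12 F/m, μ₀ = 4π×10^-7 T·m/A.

3.15×10^-8 T

I_d = ε₀ dΦ_E/dt = ε₀ πR² (dE/dt) = (8.85×10^-12)(0.02107)(9.54×10^10) = 0.01779 A through the full plate area.
For r < R the Ampère–Maxwell law gives B(2πr) = μ₀ I_d (r²/R²), so B = μ₀ I_d r/(2πR²) = (4π×10^-7)(0.01779)(0.0593)/(2π·0.0819²) = 3.15×10^-8 T.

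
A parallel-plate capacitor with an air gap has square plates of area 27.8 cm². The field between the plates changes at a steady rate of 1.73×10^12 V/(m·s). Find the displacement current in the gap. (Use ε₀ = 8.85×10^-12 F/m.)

The displacement current is ε₀ times dΦ_E/dt = ε₀ A dE/dt = (8.85×10^-12)(2.78×10^-3)(1.73×10^12) = 0.0426 A.

0.0426 A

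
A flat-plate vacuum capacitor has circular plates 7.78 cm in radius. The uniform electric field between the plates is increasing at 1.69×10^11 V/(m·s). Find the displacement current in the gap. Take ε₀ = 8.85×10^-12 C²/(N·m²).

0.0284 A

With a uniform field, Φ_E = EA, so I_d = ε₀ A dE/dt = 0.0284 A.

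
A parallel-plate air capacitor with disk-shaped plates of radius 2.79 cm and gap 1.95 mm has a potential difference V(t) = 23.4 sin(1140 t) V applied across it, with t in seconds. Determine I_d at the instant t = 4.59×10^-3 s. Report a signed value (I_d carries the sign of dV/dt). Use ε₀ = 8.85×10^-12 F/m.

C = ε₀A/d = (8.85×10^-12)(2.445×10^-3)/(1.95×10^-3) = 1.110×10^-11 F. dV/dt = V₀ω·cos(ωt); at ωt = 5.2326 rad this factor is 0.4971.
I_d = C dV/dt = (1.110×10^-11)(23.4)(1140)(0.4971) = 1.47×10^-7 A.

1.47×10^-7 A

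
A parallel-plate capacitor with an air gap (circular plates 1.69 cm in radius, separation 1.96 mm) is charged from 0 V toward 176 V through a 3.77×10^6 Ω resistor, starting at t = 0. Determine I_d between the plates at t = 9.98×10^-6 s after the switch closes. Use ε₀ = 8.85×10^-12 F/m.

2.43×10^-5 A

C = ε₀A/d = (8.85×10^-12)(8.973×10^-4)/(1.96×10^-3) = 4.052×10^-12 F, so τ = RC = 1.528×10^-5 s.
The conduction current is I(t) = (V₀/R) e^(−t/τ), and the displacement current between the plates equals it.
t/τ = 0.6531; I_d = (176/3.77×10^6) · e^(−0.6531) = (4.668×10^-5)(0.5204) = 2.43×10^-5 A.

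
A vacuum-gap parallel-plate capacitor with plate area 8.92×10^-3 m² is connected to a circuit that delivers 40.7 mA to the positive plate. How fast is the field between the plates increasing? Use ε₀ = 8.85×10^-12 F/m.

Charge continuity gives I_d = I = 0.0407 A between the plates.
Since I_d = ε₀ A dE/dt, dE/dt = I_d/(ε₀A) = (0.0407)/((8.85×10^-12)(8.92×10^-3)) = 5.16×10^11 V/(m·s).

5.16×10^11 V/(m·s)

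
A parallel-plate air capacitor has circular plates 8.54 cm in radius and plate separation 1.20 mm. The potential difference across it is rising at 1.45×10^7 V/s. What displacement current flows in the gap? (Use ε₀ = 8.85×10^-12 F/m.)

2.45×10^-3 A

The field between the plates is E = V/d, so dE/dt = (1.45×10^7)/(1.20×10^-3 m) = 1.208×10^10 V/(m·s).
I_d = ε₀ A (dE/dt) = (8.85×10^-12)(0.02291)(1.208×10^10) = 2.45×10^-3 A.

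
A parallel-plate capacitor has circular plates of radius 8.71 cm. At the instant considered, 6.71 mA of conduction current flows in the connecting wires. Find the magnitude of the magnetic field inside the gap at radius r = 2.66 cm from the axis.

Between the plates the displacement current equals the wire current: I_d = 6.71 mA = 6.71×10^-3 A.
∮B·dl = μ₀ I_d,enc with I_d,enc = I_d r²/R² = 6.258×10^-4 A; so B = μ₀ I_d,enc/(2πr) = 4.71×10^-9 T.

4.71×10^-9 T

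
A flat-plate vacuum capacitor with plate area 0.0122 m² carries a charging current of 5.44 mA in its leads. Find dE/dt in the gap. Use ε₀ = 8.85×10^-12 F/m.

By continuity, I_d in the gap equals the 5.44 mA flowing in the wire.
Since I_d = ε₀ A dE/dt, dE/dt = I_d/(ε₀A) = (5.44×10^-3)/((8.85×10^-12)(0.0122)) = 5.04×10^10 V/(m·s).

5.04×10^10 V/(m·s)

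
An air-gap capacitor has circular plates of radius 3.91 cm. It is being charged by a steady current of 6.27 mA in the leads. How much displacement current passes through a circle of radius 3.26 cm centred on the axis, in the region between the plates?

4.36×10^-3 A

Between the plates the displacement current equals the wire current: I_d = 6.27 mA = 6.27×10^-3 A.
Since J_d is uniform, the enclosed fraction is (r/R)² = 0.6952, giving I_d,enc = 4.36×10^-3 A.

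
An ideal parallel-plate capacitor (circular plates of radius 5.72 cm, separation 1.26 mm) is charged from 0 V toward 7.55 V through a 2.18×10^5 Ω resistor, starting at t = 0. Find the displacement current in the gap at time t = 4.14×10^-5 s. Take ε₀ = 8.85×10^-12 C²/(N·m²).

C = ε₀A/d = (8.85×10^-12)(0.01028)/(1.26×10^-3) = 7.220×10^-11 F and τ = RC = 1.574×10^-5 s. I_d in the gap equals the RC charging current.
I_d(t) = (V₀/R) e^(−t/τ) = 3.463×10^-5 · e^(−2.630) = 2.50×10^-6 A.

2.50×10^-6 A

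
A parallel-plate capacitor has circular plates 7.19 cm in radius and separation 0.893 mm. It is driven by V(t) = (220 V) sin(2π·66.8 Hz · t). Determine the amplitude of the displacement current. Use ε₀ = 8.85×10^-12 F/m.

The displacement current equals the conduction current C dV/dt, which peaks at C V₀ ω.
With C = ε₀A/d = (8.85×10^-12)(0.01624)/(8.93×10^-4) = 1.609×10^-10 F and ω = 2πf = 419.7 rad/s, I_d,max = (1.609×10^-10)(220)(419.7) = 1.49×10^-5 A.

1.49×10^-5 A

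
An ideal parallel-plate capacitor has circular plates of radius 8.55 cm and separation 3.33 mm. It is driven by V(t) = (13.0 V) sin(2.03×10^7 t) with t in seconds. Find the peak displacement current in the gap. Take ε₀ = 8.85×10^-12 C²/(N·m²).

The displacement current equals the conduction current C dV/dt, which peaks at C V₀ ω.
With C = ε₀A/d = (8.85×10^-12)(0.02297)/(3.33×10^-3) = 6.105×10^-11 F and ω = 2.03×10^7 rad/s, I_d,max = (6.105×10^-11)(13.0)(2.03×10^7) = 0.0161 A.

0.0161 A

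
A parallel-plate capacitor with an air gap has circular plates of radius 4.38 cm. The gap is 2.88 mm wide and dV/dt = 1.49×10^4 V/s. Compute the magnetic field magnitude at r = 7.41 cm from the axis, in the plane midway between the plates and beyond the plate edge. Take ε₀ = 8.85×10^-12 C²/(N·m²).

With E = V/d, dE/dt = 5.174×10^6 V/(m·s) and πR² = 6.027×10^-3 m², giving I_d = ε₀ πR² dE/dt = 2.760×10^-7 A.
Outside the plates the loop encloses all of I_d, so B·2πr = μ₀ I_d and B = 7.45×10^-13 T.

7.45×10^-13 T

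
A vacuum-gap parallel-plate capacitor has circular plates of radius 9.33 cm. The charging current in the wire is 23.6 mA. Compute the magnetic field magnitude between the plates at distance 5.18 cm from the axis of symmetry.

By continuity the displacement current in the gap matches the conduction current: I_d = 0.0236 A.
∮B·dl = μ₀ I_d,enc with I_d,enc = I_d r²/R² = 7.275×10^-3 A; so B = μ₀ I_d,enc/(2πr) = 2.81×10^-8 T.

2.81×10^-8 T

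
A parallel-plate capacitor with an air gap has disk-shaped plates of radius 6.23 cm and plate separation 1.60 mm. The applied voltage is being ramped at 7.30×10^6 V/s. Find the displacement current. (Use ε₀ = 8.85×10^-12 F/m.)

The displacement current equals the charging current C dV/dt. With C = ε₀A/d = (8.85×10^-12)(0.01219)/(1.60×10^-3) = 6.743×10^-11 F, I_d = (6.743×10^-11)(7.30×10^6) = 4.92×10^-4 A.

4.92×10^-4 A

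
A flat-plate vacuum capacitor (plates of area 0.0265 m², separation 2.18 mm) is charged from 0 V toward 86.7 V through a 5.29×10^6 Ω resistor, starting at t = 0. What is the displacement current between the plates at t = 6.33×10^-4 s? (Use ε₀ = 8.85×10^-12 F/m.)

C = ε₀A/d = (8.85×10^-12)(0.0265)/(2.18×10^-3) = 1.076×10^-10 F, so τ = RC = 5.692×10^-4 s.
The conduction current is I(t) = (V₀/R) e^(−t/τ), and the displacement current between the plates equals it.
t/τ = 1.112; I_d = (86.7/5.29×10^6) · e^(−1.112) = (1.639×10^-5)(0.3289) = 5.39×10^-6 A.

5.39×10^-6 A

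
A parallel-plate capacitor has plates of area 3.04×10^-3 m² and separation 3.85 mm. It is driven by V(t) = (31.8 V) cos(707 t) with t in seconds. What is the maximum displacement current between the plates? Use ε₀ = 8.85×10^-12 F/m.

1.57×10^-7 A

(dE/dt)_max = V₀ω/d = 5.840×10^6 V/(m·s); ω = 707 rad/s.
I_d,max = ε₀ A (dE/dt)_max = (8.85×10^-12)(3.04×10^-3)(5.840×10^6) = 1.57×10^-7 A.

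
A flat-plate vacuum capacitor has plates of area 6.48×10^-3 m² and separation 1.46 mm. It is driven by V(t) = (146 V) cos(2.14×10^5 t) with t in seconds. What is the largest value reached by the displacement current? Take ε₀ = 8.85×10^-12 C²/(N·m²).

1.23×10^-3 A

The displacement current equals the conduction current C dV/dt, which peaks at C V₀ ω.
With C = ε₀A/d = (8.85×10^-12)(6.48×10^-3)/(1.46×10^-3) = 3.928×10^-11 F and ω = 2.14×10^5 rad/s, I_d,max = (3.928×10^-11)(146)(2.14×10^5) = 1.23×10^-3 A.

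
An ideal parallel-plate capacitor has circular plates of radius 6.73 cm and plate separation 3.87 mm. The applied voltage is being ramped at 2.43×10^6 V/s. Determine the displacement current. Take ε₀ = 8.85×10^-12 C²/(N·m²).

7.91×10^-5 A

C = ε₀A/d = (8.85×10^-12)(0.01423)/(3.87×10^-3) = 3.254×10^-11 F.
I_d = C dV/dt = (3.254×10^-11)(2.43×10^6) = 7.91×10^-5 A.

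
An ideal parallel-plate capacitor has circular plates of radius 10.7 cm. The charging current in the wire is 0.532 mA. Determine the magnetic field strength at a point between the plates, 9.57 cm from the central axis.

8.89×10^-10 T

By continuity the displacement current in the gap matches the conduction current: I_d = 5.32×10^-4 A.
∮B·dl = μ₀ I_d,enc with I_d,enc = I_d r²/R² = 4.256×10^-4 A; so B = μ₀ I_d,enc/(2πr) = 8.89×10^-10 T.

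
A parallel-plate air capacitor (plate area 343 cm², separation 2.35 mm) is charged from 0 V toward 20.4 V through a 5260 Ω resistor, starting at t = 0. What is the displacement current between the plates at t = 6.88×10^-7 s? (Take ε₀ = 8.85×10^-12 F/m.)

With C = ε₀A/d = (8.85×10^-12)(0.0343)/(2.35×10^-3) = 1.292×10^-10 F, the time constant is τ = RC = 6.796×10^-7 s, so t/τ = 1.012 and e^(−t/τ) = 0.3635.
I_d = I_cond = (V₀/R) e^(−t/τ) = (3.878×10^-3)(0.3635) = 1.41×10^-3 A.

1.41×10^-3 A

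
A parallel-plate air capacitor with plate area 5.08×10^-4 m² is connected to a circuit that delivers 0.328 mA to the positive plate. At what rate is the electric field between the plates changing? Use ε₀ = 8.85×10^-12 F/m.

7.30×10^10 V/(m·s)

The displacement current between the plates equals the conduction current, I_d = 0.328 mA.
Inverting I_d = ε₀ A dE/dt gives dE/dt = 3.28×10^-4 / (8.85×10^-12 · 5.08×10^-4) = 7.30×10^10 V/(m·s).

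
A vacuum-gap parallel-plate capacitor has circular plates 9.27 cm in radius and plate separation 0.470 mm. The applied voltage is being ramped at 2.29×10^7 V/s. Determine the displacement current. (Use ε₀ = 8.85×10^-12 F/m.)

0.0116 A

C = ε₀A/d = (8.85×10^-12)(0.02700)/(4.70×10^-4) = 5.084×10^-10 F.
I_d = C dV/dt = (5.084×10^-10)(2.29×10^7) = 0.0116 A.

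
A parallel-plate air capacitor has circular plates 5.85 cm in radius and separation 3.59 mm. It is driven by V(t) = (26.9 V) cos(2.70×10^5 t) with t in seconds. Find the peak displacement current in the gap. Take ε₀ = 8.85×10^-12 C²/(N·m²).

1.92×10^-4 A

(dE/dt)_max = V₀ω/d = 2.023×10^9 V/(m·s); ω = 2.70×10^5 rad/s.
I_d,max = ε₀ A (dE/dt)_max = (8.85×10^-12)(0.01075)(2.023×10^9) = 1.92×10^-4 A.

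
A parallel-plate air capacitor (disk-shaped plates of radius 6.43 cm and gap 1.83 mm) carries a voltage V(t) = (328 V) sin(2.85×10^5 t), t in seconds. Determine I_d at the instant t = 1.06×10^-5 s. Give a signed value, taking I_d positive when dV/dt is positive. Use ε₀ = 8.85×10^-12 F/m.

dE/dt = (V₀ω/d)·cos(ωt) with ωt = 3.021 rad: (328)(2.85×10^5)(-0.9927)/(1.83×10^-3) = -5.071×10^10 V/(m·s).
I_d = ε₀ A dE/dt = (8.85×10^-12)(0.01299)(-5.071×10^10) = -5.83×10^-3 A.

-5.83×10^-3 A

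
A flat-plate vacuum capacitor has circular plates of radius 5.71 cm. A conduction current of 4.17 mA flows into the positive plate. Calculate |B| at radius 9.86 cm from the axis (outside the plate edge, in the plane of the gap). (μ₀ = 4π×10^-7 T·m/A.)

8.46×10^-9 T

By continuity the displacement current in the gap matches the conduction current: I_d = 4.17×10^-3 A.
With r > R the enclosed displacement current is the full I_d; B = μ₀ I_d / (2πr) = 8.46×10^-9 T.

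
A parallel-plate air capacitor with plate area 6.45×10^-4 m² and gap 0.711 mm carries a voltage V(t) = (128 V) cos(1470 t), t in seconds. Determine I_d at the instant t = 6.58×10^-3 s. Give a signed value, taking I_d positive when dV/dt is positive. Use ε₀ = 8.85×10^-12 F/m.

C = ε₀A/d = (8.85×10^-12)(6.45×10^-4)/(7.11×10^-4) = 8.028×10^-12 F. dV/dt = V₀ω·−sin(ωt); at ωt = 9.6726 rad this factor is 0.2453.
I_d = C dV/dt = (8.028×10^-12)(128)(1470)(0.2453) = 3.71×10^-7 A.

3.71×10^-7 A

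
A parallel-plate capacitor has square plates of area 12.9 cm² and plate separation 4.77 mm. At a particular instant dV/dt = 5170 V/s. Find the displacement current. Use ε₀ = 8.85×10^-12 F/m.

The field between the plates is E = V/d, so dE/dt = (5170)/(4.77×10^-3 m) = 1.084×10^6 V/(m·s).
I_d = ε₀ A (dE/dt) = (8.85×10^-12)(1.29×10^-3)(1.084×10^6) = 1.24×10^-8 A.

1.24×10^-8 A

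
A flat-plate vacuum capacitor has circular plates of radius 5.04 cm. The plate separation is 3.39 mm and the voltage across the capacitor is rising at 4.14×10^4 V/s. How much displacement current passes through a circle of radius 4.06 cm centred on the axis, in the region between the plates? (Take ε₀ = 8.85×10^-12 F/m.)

With E = V/d, dE/dt = 1.221×10^7 V/(m·s) and πR² = 7.980×10^-3 m², giving I_d = ε₀ πR² dE/dt = 8.623×10^-7 A.
Since J_d is uniform, the enclosed fraction is (r/R)² = 0.6489, giving I_d,enc = 5.60×10^-7 A.

5.60×10^-7 A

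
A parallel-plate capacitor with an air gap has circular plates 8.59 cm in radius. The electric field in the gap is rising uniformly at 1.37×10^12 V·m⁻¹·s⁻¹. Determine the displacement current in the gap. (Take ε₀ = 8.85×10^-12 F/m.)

0.281 A

The displacement current is ε₀ times dΦ_E/dt = ε₀ A dE/dt = (8.85×10^-12)(0.02318)(1.37×10^12) = 0.281 A.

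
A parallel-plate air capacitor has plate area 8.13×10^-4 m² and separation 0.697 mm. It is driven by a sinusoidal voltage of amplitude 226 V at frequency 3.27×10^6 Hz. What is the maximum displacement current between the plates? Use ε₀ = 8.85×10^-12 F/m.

C = ε₀A/d = (8.85×10^-12)(8.13×10^-4)/(6.97×10^-4) = 1.032×10^-11 F; ω = 2πf = 2.055×10^7 rad/s.
I_d = C dV/dt, so |I_d|_max = C V₀ ω = (1.032×10^-11)(226)(2.055×10^7) = 0.0479 A.

0.0479 A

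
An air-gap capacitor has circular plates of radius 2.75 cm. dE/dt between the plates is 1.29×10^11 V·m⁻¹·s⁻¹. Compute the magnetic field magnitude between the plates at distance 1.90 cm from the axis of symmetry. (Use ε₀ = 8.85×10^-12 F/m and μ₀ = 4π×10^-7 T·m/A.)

Total displacement current: I_d = ε₀(πR²)(dE/dt) = (8.85×10^-12)(2.376×10^-3)(1.29×10^11) = 2.713×10^-3 A.
An Ampèrian loop of radius r encloses a fraction (r/R)² of I_d. Then B·2πr = μ₀ I_d (r/R)², giving B = μ₀ I_d r/(2πR²) = 1.36×10^-8 T.

1.36×10^-8 T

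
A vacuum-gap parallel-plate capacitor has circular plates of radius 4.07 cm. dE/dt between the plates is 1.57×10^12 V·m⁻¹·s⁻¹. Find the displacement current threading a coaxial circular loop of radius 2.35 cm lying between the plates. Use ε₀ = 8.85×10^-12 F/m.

I_d = ε₀ dΦ_E/dt = ε₀ πR² (dE/dt) = (8.85×10^-12)(5.204×10^-3)(1.57×10^12) = 0.07231 A through the full plate area.
Since J_d is uniform, the enclosed fraction is (r/R)² = 0.3334, giving I_d,enc = 0.0241 A.

0.0241 A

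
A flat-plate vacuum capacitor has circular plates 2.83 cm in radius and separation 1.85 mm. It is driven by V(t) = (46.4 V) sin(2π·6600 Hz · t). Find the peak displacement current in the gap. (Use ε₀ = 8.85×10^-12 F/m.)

2.32×10^-5 A

(dE/dt)_max = V₀ω/d = 1.040×10^9 V/(m·s); ω = 2πf = 4.147×10^4 rad/s.
I_d,max = ε₀ A (dE/dt)_max = (8.85×10^-12)(2.516×10^-3)(1.040×10^9) = 2.32×10^-5 A.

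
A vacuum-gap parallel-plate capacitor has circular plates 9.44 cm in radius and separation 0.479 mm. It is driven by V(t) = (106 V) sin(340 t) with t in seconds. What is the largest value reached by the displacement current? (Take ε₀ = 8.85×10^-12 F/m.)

1.86×10^-5 A

The displacement current equals the conduction current C dV/dt, which peaks at C V₀ ω.
With C = ε₀A/d = (8.85×10^-12)(0.02800)/(4.79×10^-4) = 5.173×10^-10 F and ω = 340 rad/s, I_d,max = (5.173×10^-10)(106)(340) = 1.86×10^-5 A.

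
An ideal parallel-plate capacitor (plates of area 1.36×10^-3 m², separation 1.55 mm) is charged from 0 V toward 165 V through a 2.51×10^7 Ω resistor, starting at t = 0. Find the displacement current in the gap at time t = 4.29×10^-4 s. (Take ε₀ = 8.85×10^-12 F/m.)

C = ε₀A/d = (8.85×10^-12)(1.36×10^-3)/(1.55×10^-3) = 7.765×10^-12 F and τ = RC = 1.949×10^-4 s. I_d in the gap equals the RC charging current.
I_d(t) = (V₀/R) e^(−t/τ) = 6.574×10^-6 · e^(−2.201) = 7.28×10^-7 A.

7.28×10^-7 A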